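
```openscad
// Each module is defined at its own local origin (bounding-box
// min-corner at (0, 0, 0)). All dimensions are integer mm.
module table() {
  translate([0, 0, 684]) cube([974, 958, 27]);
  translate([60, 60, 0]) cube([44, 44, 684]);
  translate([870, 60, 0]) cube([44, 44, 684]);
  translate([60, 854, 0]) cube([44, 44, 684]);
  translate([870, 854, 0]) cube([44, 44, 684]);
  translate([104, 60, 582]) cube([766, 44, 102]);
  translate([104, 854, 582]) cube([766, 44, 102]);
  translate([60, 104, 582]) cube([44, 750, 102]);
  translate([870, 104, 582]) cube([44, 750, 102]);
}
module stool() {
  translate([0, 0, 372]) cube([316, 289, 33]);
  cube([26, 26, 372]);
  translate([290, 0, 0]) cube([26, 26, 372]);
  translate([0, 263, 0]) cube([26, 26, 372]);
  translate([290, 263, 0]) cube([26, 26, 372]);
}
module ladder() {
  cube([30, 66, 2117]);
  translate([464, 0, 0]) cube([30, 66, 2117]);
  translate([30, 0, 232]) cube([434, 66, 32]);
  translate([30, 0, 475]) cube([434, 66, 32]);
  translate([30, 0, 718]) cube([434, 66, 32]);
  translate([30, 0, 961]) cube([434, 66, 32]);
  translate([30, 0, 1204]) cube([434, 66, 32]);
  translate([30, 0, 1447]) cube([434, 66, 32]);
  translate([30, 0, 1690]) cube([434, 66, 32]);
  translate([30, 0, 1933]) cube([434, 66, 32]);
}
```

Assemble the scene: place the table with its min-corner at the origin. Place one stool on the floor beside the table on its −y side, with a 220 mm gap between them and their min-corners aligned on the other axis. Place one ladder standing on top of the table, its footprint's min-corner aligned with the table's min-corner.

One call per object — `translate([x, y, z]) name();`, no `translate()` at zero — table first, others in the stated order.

table();
translate([0, -509, 0]) stool();
translate([0, 0, 711]) ladder();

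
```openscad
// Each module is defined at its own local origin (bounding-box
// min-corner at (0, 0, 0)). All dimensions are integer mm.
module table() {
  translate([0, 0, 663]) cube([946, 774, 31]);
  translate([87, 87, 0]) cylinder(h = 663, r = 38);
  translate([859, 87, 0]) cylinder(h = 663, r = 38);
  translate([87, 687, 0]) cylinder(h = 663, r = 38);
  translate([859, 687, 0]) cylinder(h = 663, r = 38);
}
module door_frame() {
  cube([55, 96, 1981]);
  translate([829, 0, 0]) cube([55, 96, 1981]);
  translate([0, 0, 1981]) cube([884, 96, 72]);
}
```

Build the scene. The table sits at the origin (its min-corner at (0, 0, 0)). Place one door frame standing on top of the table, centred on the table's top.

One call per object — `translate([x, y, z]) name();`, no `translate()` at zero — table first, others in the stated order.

table();
translate([31, 339, 694]) door_frame();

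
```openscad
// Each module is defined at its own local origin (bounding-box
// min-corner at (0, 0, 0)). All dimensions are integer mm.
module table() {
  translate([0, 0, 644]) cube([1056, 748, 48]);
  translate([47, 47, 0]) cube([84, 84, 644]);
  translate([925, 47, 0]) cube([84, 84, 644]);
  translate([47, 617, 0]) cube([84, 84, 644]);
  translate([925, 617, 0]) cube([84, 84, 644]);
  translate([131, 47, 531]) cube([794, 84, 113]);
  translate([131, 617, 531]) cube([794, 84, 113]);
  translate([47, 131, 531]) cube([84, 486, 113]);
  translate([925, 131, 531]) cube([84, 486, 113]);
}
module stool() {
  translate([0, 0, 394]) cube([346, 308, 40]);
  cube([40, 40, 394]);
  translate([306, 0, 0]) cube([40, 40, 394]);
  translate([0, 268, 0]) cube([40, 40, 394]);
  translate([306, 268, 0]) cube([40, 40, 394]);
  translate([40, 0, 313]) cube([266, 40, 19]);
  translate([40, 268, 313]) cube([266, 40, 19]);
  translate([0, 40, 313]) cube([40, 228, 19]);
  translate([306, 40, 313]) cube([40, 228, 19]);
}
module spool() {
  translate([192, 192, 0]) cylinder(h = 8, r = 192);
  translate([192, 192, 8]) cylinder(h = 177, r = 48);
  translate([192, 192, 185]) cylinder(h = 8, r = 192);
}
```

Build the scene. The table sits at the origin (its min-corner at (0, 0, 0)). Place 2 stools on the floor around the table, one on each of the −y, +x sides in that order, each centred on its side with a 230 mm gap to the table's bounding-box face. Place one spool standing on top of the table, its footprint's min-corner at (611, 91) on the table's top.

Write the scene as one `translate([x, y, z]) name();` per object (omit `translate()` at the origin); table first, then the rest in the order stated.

table();
translate([355, -538, 0]) stool();
translate([1286, 220, 0]) stool();
translate([611, 91, 692]) spool();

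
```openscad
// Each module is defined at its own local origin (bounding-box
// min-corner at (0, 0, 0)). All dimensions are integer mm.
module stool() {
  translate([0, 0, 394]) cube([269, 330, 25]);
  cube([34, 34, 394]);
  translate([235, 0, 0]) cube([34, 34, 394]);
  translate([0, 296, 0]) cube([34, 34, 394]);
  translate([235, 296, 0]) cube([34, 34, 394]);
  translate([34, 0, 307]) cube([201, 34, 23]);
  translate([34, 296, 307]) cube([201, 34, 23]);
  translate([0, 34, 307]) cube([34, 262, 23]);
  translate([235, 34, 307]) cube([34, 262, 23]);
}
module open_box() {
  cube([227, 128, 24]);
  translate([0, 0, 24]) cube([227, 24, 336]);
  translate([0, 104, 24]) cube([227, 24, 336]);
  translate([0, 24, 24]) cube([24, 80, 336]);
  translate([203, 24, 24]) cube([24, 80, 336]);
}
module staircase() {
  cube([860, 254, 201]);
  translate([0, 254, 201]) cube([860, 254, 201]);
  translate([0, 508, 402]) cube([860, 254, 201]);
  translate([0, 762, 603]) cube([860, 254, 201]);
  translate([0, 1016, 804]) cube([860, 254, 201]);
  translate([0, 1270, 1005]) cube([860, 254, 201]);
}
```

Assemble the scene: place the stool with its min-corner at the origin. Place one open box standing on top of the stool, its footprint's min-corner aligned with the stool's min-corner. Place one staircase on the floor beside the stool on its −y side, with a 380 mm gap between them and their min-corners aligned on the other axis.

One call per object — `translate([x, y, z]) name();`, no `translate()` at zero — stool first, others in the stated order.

stool();
translate([0, 0, 419]) open_box();
translate([0, -1904, 0]) staircase();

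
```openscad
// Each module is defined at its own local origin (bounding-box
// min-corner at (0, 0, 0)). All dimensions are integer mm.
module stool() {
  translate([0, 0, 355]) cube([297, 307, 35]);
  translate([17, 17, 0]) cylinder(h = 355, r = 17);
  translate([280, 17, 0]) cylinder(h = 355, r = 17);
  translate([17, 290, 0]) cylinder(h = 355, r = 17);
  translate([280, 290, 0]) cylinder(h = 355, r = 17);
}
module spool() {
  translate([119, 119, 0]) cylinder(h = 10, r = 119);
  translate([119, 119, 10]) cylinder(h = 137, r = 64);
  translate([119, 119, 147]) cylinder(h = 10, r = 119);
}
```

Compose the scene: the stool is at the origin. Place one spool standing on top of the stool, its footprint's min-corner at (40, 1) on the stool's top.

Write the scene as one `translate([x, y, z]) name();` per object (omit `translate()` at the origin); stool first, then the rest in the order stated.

stool();
translate([40, 1, 390]) spool();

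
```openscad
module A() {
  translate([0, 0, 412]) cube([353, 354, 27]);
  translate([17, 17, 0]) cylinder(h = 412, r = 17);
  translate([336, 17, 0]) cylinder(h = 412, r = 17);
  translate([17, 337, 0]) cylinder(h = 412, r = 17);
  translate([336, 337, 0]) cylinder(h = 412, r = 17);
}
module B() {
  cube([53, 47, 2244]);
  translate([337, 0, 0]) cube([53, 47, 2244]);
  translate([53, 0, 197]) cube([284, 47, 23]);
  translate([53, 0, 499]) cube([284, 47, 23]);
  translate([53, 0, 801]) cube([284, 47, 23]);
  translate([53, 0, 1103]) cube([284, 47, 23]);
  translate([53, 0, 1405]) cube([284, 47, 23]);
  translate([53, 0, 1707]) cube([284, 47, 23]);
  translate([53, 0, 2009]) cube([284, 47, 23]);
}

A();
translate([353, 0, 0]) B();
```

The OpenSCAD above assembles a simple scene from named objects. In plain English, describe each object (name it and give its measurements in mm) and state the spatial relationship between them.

A is a simple wooden stool: a rectangular seat 353 mm (x) by 354 mm (y), 27 mm thick, top face at z = 439 mm, on four round legs, each 34 mm in diameter. The legs rest on z = 0, each leg's axis is inset half a diameter from the nearest pair of seat edges (so the leg's bounding box is flush with the corner).

B is a wooden ladder with two side rails of 53×47 mm section and 2244 mm height, set 390 mm apart overall. Between them run 7 rectangular rungs (47 mm deep, 23 mm thick), front faces flush with the rails' −y face. The bottom of the first rung is 197 mm above the floor and each subsequent rung is 302 mm higher than the one below.

The ladder is against the stool's +x side, with their −y faces flush.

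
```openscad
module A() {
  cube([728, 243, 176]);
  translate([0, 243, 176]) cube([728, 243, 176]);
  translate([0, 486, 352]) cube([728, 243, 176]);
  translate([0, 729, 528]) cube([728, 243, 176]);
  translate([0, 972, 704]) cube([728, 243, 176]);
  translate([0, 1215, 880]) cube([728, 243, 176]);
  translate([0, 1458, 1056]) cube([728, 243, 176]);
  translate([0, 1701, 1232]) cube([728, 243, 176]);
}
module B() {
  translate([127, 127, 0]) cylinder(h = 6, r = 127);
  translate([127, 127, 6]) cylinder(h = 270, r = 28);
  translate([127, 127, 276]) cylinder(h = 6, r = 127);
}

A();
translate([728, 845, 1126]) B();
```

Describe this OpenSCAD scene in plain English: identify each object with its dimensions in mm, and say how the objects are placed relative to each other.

A is a run of 8 identical solid stair steps. Each tread is 728×243 mm and each step block is 176 mm high. Step 1 rests on the floor; step k is offset from step 1 by (k−1)×243 mm in y and (k−1)×176 mm in z.

B is a spool: two coaxial disc flanges of radius 127 mm and thickness 6 mm, joined by a core cylinder of radius 28 mm and height 270 mm. The lower flange rests on z = 0 and the three cylinders share a vertical axis.

The spool is beside the staircase with their tops flush at z = 1408.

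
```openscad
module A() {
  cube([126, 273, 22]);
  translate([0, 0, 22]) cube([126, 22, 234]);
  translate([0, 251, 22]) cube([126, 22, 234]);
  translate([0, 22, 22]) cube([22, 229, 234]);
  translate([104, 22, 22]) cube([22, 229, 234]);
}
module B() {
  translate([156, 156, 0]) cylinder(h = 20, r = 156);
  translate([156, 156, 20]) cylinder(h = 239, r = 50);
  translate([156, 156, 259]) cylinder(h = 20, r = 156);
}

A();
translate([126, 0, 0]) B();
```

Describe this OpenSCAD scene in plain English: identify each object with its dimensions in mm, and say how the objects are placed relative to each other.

A is an open storage box with external size 126×273×256 mm and wall thickness 22 mm (the base is also 22 mm thick). The base covers the whole footprint; the four walls stand on the base, with the y-facing walls full-width and the x-facing walls fitting between their inner faces.

B is a spool: two coaxial disc flanges of radius 156 mm and thickness 20 mm, joined by a core cylinder of radius 50 mm and height 239 mm. The lower flange rests on z = 0 and the three cylinders share a vertical axis.

The spool is against the open box's +x side, with their −y faces flush.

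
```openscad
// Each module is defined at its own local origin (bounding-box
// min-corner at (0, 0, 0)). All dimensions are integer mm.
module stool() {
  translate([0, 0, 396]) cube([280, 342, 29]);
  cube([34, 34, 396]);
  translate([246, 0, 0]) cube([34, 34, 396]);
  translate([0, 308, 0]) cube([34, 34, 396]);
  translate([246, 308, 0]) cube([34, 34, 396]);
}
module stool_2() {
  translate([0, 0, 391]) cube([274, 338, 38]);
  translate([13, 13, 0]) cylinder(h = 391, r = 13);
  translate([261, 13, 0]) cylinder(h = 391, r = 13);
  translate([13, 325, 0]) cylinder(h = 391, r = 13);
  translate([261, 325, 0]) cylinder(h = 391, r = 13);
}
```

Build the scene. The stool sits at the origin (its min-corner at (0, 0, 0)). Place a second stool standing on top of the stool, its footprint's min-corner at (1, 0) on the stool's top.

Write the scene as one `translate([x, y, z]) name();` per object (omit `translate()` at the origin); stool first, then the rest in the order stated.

stool();
translate([1, 0, 425]) stool_2();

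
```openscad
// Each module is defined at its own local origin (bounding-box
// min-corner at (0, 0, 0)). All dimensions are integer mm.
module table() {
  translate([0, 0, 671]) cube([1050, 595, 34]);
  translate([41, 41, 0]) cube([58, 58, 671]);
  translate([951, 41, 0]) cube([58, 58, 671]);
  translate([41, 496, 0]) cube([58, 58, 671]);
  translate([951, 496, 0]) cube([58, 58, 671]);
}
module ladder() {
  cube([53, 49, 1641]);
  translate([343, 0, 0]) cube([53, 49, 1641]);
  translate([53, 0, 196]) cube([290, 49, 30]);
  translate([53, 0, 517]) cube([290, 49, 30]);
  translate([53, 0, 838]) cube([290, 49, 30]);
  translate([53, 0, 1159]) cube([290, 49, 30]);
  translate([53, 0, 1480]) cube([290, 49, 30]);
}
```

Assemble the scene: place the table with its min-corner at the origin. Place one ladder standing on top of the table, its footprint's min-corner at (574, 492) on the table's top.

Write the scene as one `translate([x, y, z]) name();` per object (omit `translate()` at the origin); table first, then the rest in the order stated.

table();
translate([574, 492, 705]) ladder();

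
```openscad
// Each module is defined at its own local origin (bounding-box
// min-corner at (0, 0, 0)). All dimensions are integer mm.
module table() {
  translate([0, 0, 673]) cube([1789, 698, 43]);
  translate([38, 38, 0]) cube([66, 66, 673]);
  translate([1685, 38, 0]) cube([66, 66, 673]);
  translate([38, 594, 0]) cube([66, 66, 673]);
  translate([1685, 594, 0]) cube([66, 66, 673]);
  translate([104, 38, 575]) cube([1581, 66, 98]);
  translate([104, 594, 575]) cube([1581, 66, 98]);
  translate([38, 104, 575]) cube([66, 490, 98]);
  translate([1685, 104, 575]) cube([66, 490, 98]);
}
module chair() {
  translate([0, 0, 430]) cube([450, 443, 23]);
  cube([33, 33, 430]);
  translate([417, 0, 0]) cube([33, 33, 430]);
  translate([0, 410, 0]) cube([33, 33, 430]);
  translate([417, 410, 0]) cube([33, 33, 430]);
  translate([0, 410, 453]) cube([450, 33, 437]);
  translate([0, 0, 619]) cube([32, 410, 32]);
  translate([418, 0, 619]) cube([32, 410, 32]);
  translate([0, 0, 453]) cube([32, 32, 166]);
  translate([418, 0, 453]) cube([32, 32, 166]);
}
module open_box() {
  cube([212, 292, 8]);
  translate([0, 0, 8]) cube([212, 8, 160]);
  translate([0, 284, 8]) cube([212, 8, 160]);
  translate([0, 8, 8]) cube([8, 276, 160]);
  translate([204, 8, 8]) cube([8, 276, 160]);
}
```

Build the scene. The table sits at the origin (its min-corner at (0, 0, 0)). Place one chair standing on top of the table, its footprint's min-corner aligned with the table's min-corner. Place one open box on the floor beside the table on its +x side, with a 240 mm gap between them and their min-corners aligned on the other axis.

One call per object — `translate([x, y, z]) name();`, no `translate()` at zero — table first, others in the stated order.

table();
translate([0, 0, 716]) chair();
translate([2029, 0, 0]) open_box();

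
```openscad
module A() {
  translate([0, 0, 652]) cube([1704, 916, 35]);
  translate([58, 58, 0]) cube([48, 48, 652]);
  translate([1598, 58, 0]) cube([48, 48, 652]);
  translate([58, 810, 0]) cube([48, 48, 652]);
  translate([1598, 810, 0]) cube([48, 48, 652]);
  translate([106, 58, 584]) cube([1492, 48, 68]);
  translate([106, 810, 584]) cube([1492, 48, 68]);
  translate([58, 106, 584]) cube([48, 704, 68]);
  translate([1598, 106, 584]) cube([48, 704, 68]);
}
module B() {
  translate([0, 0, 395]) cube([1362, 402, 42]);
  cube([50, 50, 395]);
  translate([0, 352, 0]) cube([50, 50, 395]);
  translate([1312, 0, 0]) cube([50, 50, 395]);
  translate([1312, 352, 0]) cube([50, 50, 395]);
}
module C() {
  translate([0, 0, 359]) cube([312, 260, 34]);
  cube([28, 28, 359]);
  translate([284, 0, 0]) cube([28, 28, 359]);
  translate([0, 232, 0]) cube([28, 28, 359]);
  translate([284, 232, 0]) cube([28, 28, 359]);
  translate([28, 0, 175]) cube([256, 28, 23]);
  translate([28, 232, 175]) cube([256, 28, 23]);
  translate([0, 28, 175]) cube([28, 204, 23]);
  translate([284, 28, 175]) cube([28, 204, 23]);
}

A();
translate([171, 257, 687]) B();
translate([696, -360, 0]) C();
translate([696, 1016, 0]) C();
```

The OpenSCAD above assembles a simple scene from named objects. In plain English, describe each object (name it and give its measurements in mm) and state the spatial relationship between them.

A is a rectangular dining table. The top is 1704×916×35 mm with its upper surface at z = 687 mm. It stands on four 48×48 mm square legs, each inset 58 mm from the nearest pair of top edges, running from the floor to the underside of the top. Four apron rails, 48 mm thick and 68 mm tall, run between adjacent legs with their top edges flush with the underside of the top and their outer faces flush with the legs' outer faces.

B is a bench: a 1362×402 mm seat slab, 42 mm thick, top at z = 437 mm, on four 50×50 mm square legs flush with the seat corners and standing on z = 0.

C is a four-legged stool. The seat is a 312×260×34 mm slab whose top surface is at z = 393 mm; four square legs, each 28×28 mm in cross-section, run from the floor (z = 0) to the underside of the seat, each flush with a corner of the seat. Four stretchers, 28 mm wide and 23 mm tall, connect adjacent legs with their undersides at z = 175 mm, each running between the inner faces of the legs it joins and aligned with the legs' outer faces on the other axis.

The bench is on top of the table, centred. Two stools sit around the table at the −y, +y sides.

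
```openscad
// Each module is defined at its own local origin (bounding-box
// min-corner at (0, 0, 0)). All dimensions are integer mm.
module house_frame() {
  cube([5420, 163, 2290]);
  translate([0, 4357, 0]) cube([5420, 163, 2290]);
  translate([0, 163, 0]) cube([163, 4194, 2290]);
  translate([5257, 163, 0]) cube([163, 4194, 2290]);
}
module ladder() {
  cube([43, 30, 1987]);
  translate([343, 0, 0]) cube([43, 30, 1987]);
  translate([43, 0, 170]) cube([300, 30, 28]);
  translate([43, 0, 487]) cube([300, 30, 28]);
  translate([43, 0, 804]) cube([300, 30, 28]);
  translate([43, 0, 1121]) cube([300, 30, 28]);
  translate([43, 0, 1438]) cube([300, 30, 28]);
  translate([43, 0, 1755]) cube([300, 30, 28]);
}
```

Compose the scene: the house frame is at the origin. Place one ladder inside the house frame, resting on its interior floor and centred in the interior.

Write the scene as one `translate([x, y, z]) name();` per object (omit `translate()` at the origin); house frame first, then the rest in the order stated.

house_frame();
translate([2517, 2245, 0]) ladder();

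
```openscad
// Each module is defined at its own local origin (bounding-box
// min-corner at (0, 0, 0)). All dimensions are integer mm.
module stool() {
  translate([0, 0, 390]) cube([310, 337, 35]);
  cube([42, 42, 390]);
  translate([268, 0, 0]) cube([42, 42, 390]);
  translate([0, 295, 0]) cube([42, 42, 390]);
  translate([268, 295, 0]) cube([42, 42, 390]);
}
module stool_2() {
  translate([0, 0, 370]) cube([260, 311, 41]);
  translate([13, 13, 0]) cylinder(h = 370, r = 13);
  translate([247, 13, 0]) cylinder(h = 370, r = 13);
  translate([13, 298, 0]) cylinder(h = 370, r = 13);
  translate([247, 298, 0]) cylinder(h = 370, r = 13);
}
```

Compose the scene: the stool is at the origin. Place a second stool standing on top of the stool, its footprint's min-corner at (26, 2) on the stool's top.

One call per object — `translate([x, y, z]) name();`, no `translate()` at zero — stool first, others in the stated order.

stool();
translate([26, 2, 425]) stool_2();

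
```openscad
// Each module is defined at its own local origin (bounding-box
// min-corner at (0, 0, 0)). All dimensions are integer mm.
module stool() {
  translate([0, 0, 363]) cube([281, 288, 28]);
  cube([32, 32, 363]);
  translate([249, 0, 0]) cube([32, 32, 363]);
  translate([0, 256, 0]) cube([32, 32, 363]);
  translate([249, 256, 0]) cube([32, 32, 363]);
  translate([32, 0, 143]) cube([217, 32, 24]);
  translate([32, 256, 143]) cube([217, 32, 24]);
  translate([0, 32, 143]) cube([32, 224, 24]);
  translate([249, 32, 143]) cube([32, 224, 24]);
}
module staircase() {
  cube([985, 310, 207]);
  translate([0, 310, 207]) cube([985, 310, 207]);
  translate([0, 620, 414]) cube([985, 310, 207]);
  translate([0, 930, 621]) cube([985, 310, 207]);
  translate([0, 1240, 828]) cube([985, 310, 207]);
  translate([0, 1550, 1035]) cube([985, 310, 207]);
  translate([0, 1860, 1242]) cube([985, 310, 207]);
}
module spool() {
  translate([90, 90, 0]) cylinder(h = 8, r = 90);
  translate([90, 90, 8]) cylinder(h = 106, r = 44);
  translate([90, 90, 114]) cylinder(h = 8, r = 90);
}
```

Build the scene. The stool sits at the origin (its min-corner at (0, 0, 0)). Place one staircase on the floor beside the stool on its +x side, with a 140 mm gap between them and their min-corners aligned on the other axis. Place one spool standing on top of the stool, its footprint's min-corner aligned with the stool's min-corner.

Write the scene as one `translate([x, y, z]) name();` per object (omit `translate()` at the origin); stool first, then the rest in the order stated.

stool();
translate([421, 0, 0]) staircase();
translate([0, 0, 391]) spool();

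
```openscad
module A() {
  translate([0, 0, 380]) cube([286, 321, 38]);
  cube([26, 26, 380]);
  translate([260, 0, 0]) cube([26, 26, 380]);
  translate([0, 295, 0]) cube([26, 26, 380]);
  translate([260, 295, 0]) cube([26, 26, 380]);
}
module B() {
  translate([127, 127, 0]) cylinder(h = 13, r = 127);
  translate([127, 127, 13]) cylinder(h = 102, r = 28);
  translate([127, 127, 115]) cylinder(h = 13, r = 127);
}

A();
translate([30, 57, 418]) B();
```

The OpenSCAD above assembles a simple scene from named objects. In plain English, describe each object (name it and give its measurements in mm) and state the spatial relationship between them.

A is a four-legged stool. The seat is 286×321 mm, 38 mm thick, top at z = 418 mm. It stands on four square legs, each 26×26 mm in cross-section, from z = 0 to the seat underside, each flush with a corner of the seat.

B is a spool: two coaxial disc flanges of radius 127 mm and thickness 13 mm, joined by a core cylinder of radius 28 mm and height 102 mm. The lower flange rests on z = 0 and the three cylinders share a vertical axis.

The spool is on top of the stool.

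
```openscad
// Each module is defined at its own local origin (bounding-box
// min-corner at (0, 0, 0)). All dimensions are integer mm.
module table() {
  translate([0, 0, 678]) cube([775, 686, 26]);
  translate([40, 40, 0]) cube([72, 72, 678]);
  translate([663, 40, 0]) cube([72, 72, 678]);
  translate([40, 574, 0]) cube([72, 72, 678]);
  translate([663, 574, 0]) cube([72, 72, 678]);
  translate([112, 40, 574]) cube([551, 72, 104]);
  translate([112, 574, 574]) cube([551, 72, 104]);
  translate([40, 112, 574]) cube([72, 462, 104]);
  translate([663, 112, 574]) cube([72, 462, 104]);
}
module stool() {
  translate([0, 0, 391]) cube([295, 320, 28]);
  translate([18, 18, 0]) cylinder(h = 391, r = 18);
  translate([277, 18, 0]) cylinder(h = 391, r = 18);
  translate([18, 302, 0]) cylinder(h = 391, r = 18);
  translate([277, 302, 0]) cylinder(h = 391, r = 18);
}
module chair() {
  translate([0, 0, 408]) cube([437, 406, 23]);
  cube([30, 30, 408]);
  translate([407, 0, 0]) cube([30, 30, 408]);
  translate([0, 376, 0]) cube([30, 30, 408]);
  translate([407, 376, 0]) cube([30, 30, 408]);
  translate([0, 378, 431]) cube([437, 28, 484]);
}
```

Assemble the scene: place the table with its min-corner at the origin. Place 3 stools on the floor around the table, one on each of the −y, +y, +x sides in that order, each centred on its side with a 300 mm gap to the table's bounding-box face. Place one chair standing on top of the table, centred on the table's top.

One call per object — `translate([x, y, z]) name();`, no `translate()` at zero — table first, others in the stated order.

table();
translate([240, -620, 0]) stool();
translate([240, 986, 0]) stool();
translate([1075, 183, 0]) stool();
translate([169, 140, 704]) chair();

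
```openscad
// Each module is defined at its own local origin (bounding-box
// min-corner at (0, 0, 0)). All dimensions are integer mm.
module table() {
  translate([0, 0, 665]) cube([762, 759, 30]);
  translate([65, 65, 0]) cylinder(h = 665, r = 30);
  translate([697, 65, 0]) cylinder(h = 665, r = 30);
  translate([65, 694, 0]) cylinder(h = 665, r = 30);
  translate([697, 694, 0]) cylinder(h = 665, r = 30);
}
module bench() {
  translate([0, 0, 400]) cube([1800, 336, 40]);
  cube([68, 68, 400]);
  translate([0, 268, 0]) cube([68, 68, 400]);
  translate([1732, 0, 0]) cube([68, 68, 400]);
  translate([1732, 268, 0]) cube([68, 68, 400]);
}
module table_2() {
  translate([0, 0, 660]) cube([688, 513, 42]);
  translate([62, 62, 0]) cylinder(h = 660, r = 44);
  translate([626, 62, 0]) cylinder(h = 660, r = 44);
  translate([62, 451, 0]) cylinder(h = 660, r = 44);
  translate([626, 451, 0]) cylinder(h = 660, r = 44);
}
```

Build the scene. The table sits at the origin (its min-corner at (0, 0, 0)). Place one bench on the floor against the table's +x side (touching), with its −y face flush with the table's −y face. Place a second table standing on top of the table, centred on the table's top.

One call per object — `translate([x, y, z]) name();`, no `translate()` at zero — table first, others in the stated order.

table();
translate([762, 0, 0]) bench();
translate([37, 123, 695]) table_2();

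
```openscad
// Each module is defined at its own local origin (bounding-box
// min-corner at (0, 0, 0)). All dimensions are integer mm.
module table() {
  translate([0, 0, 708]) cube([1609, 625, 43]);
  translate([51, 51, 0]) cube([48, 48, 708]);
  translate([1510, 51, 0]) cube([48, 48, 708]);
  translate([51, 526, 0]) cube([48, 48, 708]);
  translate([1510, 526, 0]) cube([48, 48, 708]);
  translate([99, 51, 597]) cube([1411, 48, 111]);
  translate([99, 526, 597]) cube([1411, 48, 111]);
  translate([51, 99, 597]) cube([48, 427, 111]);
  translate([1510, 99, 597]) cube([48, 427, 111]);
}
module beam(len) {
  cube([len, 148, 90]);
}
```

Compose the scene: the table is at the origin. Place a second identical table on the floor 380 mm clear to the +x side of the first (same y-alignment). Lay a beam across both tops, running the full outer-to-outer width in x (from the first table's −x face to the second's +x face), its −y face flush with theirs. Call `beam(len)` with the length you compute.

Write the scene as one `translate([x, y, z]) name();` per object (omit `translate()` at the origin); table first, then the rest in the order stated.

table();
translate([1989, 0, 0]) table();
translate([0, 0, 751]) beam(3598);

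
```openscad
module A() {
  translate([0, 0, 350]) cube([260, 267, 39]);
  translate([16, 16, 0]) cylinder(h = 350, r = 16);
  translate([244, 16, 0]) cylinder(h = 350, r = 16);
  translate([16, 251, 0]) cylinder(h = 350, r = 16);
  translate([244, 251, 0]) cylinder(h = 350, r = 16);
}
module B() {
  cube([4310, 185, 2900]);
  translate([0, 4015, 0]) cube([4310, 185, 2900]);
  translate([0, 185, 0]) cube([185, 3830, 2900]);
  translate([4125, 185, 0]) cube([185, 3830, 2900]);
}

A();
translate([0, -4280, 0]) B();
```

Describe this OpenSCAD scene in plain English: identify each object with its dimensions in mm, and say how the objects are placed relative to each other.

A is a four-legged stool. The seat is a 260×267×39 mm slab whose top surface is at z = 389 mm; four round legs, each 32 mm in diameter, run from the floor (z = 0) to the underside of the seat, each leg's axis is inset half a diameter from the nearest pair of seat edges (so the leg's bounding box is flush with the corner).

B is a box-shaped house frame (walls only): outside footprint 4310×4200 mm, wall height 2900 mm, wall thickness 185 mm. The two y-facing walls run the full x-width; the two x-facing walls fit between the inner faces of the y-facing walls.

The house frame is on the floor beside the stool on its −y side.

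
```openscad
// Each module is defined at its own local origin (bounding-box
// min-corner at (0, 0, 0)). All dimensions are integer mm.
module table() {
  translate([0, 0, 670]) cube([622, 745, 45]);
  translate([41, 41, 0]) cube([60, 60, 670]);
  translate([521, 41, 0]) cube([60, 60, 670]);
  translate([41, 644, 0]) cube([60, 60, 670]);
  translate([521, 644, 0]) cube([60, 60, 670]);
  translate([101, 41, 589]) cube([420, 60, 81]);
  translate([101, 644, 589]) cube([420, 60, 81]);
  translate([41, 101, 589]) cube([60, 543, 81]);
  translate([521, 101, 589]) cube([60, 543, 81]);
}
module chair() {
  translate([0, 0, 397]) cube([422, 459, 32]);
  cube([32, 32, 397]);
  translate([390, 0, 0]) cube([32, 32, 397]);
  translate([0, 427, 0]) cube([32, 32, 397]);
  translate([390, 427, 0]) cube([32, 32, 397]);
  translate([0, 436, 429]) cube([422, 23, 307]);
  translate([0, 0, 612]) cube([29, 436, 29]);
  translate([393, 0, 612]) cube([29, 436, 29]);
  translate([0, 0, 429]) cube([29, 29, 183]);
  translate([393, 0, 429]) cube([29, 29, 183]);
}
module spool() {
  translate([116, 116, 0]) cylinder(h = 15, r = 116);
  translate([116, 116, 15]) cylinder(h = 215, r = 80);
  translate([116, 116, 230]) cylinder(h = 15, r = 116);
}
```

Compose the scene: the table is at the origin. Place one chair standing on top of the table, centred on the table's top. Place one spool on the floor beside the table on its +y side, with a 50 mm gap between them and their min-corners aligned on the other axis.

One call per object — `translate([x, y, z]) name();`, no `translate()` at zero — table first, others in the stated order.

table();
translate([100, 143, 715]) chair();
translate([0, 795, 0]) spool();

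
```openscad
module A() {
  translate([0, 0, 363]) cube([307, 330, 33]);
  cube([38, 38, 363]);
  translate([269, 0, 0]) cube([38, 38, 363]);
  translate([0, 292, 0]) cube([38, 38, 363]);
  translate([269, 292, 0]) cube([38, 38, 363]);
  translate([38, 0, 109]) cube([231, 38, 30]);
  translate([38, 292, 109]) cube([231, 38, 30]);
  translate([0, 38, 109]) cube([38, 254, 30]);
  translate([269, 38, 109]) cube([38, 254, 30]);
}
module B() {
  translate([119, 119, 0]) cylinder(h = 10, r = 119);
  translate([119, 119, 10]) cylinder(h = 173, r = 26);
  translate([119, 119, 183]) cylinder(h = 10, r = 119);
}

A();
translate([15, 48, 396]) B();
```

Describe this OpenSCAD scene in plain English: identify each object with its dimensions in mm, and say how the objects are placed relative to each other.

A is a four-legged stool. The seat is 307×330 mm, 33 mm thick, top at z = 396 mm. It stands on four square legs, each 38×38 mm in cross-section, from z = 0 to the seat underside, each flush with a corner of the seat. Four stretchers, 38 mm wide and 30 mm tall, connect adjacent legs with their undersides at z = 109 mm, each running between the inner faces of the legs it joins and aligned with the legs' outer faces on the other axis.

B is a spool: two coaxial disc flanges of radius 119 mm and thickness 10 mm, joined by a core cylinder of radius 26 mm and height 173 mm. The lower flange rests on z = 0 and the three cylinders share a vertical axis.

The spool is on top of the stool.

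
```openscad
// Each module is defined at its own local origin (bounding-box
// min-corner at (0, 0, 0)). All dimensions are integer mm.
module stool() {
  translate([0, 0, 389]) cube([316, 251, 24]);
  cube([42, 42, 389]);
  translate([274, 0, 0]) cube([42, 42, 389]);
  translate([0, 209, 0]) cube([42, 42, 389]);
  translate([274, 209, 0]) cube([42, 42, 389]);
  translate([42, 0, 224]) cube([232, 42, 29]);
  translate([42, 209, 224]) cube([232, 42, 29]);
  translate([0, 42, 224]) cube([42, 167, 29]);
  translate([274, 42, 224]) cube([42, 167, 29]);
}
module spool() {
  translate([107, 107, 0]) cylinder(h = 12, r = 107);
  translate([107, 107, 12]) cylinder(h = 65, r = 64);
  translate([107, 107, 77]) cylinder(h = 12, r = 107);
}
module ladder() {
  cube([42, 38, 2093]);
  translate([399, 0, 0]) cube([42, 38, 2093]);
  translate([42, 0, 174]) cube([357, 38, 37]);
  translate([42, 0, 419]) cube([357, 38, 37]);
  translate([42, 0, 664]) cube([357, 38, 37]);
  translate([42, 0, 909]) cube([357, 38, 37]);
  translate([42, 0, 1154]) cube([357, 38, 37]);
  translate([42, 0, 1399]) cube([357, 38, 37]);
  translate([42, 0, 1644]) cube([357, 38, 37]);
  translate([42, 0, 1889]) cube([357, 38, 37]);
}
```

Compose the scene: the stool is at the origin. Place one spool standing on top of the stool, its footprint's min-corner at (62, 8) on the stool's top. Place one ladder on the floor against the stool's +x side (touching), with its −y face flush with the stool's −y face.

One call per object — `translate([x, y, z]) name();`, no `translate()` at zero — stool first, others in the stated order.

stool();
translate([62, 8, 413]) spool();
translate([316, 0, 0]) ladder();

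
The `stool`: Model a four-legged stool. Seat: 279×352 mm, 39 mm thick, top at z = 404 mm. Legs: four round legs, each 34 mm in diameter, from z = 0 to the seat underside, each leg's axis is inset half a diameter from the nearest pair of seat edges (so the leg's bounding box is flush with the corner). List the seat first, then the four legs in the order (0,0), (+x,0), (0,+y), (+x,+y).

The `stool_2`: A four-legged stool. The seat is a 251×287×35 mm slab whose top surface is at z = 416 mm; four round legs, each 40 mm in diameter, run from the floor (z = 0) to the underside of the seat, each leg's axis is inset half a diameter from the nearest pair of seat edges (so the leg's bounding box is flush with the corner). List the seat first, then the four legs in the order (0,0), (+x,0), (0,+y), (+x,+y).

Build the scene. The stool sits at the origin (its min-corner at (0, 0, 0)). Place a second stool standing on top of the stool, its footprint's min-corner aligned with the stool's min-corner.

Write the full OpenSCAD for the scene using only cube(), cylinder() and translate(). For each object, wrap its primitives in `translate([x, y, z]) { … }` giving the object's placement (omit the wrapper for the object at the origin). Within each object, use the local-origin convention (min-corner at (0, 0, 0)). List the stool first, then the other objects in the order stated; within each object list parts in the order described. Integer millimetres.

translate([0, 0, 365]) cube([279, 352, 39]);
translate([17, 17, 0]) cylinder(h = 365, r = 17);
translate([262, 17, 0]) cylinder(h = 365, r = 17);
translate([17, 335, 0]) cylinder(h = 365, r = 17);
translate([262, 335, 0]) cylinder(h = 365, r = 17);
translate([0, 0, 404]) {
  translate([0, 0, 381]) cube([251, 287, 35]);
  translate([20, 20, 0]) cylinder(h = 381, r = 20);
  translate([231, 20, 0]) cylinder(h = 381, r = 20);
  translate([20, 267, 0]) cylinder(h = 381, r = 20);
  translate([231, 267, 0]) cylinder(h = 381, r = 20);
}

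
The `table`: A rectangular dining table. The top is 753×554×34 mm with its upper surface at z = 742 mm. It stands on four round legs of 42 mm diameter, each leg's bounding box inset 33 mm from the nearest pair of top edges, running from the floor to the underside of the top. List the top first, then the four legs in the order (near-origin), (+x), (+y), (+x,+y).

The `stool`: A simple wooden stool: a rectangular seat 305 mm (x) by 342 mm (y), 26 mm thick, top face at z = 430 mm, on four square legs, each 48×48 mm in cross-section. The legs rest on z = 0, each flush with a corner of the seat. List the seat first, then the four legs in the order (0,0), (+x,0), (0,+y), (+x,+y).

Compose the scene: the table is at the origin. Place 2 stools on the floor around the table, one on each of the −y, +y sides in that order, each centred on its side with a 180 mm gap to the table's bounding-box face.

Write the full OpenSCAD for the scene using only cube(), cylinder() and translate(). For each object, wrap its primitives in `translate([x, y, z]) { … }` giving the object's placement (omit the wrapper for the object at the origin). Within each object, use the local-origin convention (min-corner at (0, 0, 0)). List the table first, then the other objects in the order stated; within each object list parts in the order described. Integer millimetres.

translate([0, 0, 708]) cube([753, 554, 34]);
translate([54, 54, 0]) cylinder(h = 708, r = 21);
translate([699, 54, 0]) cylinder(h = 708, r = 21);
translate([54, 500, 0]) cylinder(h = 708, r = 21);
translate([699, 500, 0]) cylinder(h = 708, r = 21);
translate([224, -522, 0]) {
  translate([0, 0, 404]) cube([305, 342, 26]);
  cube([48, 48, 404]);
  translate([257, 0, 0]) cube([48, 48, 404]);
  translate([0, 294, 0]) cube([48, 48, 404]);
  translate([257, 294, 0]) cube([48, 48, 404]);
}
translate([224, 734, 0]) {
  translate([0, 0, 404]) cube([305, 342, 26]);
  cube([48, 48, 404]);
  translate([257, 0, 0]) cube([48, 48, 404]);
  translate([0, 294, 0]) cube([48, 48, 404]);
  translate([257, 294, 0]) cube([48, 48, 404]);
}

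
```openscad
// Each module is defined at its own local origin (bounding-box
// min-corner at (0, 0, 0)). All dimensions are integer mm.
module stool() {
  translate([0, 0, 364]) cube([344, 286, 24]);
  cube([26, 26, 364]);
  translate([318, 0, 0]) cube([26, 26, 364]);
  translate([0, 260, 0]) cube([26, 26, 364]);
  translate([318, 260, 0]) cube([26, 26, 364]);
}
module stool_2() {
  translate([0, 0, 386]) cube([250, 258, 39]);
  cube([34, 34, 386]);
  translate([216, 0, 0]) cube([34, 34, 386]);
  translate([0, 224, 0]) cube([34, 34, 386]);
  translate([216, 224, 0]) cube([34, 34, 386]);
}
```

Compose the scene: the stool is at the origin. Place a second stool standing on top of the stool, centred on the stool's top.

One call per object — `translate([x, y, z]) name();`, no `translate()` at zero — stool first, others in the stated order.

stool();
translate([47, 14, 388]) stool_2();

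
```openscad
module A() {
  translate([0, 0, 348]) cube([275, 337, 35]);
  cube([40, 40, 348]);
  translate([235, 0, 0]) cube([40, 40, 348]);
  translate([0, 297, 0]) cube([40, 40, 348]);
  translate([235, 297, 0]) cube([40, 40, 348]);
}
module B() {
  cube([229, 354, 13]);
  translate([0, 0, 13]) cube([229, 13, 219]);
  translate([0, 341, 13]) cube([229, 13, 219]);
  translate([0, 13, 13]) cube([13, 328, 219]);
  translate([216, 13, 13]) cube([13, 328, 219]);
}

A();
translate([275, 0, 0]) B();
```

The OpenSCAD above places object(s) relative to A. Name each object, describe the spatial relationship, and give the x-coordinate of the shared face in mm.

A is a stool. B is an open box. The open box is against the stool's +x side, with their −y faces flush. The x-coordinate of the shared face is 275 mm.

The stool's +x face and the open box's −x face are both at x = 275 mm.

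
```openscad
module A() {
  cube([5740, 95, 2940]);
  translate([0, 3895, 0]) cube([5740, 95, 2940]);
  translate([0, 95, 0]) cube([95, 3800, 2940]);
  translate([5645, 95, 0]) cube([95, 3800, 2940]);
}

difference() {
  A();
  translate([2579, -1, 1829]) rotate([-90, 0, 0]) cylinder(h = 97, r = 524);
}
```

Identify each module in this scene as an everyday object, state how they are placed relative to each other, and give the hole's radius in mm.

A is a house frame. The house frame has a circular hole through its front wall. The hole's radius is 524 mm.

The subtracted cylinder has r = 524 mm.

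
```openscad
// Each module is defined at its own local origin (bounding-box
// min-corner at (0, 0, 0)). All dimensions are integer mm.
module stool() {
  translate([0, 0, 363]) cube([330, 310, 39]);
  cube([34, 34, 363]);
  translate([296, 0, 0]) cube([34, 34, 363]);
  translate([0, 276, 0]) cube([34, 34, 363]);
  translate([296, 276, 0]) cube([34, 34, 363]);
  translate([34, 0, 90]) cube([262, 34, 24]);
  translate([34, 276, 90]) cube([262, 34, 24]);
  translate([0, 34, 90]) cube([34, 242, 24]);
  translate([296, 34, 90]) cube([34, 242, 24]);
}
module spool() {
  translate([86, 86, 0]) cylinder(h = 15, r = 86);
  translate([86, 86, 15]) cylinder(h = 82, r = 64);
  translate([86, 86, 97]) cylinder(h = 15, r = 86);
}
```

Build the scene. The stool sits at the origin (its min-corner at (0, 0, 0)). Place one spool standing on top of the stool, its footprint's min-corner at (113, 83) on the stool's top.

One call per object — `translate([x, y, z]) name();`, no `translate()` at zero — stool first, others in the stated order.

stool();
translate([113, 83, 402]) spool();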